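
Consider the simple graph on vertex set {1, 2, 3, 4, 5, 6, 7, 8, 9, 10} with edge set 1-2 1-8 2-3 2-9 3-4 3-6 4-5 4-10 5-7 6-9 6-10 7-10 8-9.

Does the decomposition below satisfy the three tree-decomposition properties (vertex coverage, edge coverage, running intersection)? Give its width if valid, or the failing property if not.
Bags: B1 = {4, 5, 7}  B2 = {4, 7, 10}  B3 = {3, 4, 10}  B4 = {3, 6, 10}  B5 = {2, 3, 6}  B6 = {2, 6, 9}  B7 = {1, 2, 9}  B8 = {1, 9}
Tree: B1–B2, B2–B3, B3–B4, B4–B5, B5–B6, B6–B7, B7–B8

No — vertex 8 appears in no bag.

A tree decomposition must satisfy three properties: every vertex lies in some bag; for every edge, both endpoints lie together in some bag; and for every vertex, the bags containing it form a connected subtree. Here vertex 8 appears in no bag, so the decomposition is invalid.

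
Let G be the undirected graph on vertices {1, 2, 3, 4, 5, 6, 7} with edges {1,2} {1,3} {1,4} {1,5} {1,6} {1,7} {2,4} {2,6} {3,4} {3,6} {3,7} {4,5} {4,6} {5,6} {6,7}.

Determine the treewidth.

3

A width-3 tree decomposition is:
Bags: B1 = {1, 4, 5, 6}  B2 = {1, 2, 4, 6}  B3 = {1, 3, 4, 6}  B4 = {1, 3, 6, 7}
Tree: B1–B2, B2–B3, B3–B4
Every bag has size at most 4, so the width is 4 − 1 = 3 and tw(G) ≤ 3. On the other hand G contains the 4-clique {1, 2, 4, 6}. A clique must lie in a single bag of any decomposition, so no decomposition can have width below 3. Combining the bounds, tw(G) = 3.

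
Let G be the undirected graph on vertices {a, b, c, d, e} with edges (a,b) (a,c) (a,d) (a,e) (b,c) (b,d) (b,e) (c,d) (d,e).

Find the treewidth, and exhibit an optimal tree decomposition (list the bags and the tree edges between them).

Treewidth 3.
One optimal decomposition is:
Bags: B1 = {a, b, d, e}  B2 = {a, b, c, d}
Tree: B1–B2

Every bag has size at most 4, so the width is 4 − 1 = 3 and tw(G) ≤ 3. For the lower bound, the 4 vertices {a, b, d, e} are pairwise adjacent, and any tree decomposition puts a clique entirely inside one bag — forcing width ≥ 3. Hence tw(G) = 3 exactly.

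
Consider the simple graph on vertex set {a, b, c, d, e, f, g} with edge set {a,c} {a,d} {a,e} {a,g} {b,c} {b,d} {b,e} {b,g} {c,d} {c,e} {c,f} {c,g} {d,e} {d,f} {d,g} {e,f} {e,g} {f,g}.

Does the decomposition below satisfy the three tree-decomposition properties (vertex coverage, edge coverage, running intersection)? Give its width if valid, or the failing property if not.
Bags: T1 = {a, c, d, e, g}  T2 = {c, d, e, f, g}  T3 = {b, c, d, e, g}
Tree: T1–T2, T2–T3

Vertex coverage: the bags together contain {a, b, c, d, e, f, g}, the full vertex set. Edge coverage: each edge of G has both endpoints in at least one bag. Running intersection: for every vertex, the bags containing it form a connected subtree. All three properties hold, so this is a valid tree decomposition of width max|bag| − 1 = 4, and hence tw(G) ≤ 4.

Yes; width 4.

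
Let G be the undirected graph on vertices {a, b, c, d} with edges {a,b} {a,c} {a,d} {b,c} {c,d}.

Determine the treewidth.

A width-2 tree decomposition is:
Bags: B1 = {a, c, d}  B2 = {a, b, c}
Tree: B1–B2
Each bag holds 3 vertices, so the decomposition has width 2, which upper-bounds the treewidth. On the other hand G contains the 3-clique {a, c, d}. A clique must lie in a single bag of any decomposition, so no decomposition can have width below 2. Hence tw(G) = 2 exactly.

2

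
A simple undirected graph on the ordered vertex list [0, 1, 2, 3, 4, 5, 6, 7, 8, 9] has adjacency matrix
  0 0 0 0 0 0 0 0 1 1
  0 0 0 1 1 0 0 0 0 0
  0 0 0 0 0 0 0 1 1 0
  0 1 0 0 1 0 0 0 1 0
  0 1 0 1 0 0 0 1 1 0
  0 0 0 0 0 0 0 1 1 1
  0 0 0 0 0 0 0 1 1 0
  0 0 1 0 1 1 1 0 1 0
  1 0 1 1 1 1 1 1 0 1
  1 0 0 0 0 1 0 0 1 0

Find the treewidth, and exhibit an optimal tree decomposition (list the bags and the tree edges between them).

Treewidth 2.
One such decomposition:
Bags: B1 = {5, 8, 9}  B2 = {5, 7, 8}  B3 = {4, 7, 8}  B4 = {3, 4, 8}  B5 = {0, 8, 9}  B6 = {1, 3, 4}  B7 = {2, 7, 8}  B8 = {6, 7, 8}
Tree: B1–B2, B2–B3, B3–B4, B1–B5, B4–B6, B3–B7, B2–B8

Each bag holds 3 vertices, so the decomposition has width 2, which upper-bounds the treewidth. On the other hand G contains the 3-clique {0, 8, 9}. A clique must lie in a single bag of any decomposition, so no decomposition can have width below 2. Hence tw(G) = 2 exactly.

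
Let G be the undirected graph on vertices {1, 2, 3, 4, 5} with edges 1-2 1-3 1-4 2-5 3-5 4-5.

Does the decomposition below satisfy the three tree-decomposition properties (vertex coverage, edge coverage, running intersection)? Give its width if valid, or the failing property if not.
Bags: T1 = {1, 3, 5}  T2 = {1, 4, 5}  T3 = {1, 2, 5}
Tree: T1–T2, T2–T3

Yes; width 2.

Checking the three conditions: (i) the bags cover all of {1, 2, 3, 4, 5}; (ii) for each edge, some bag contains both endpoints; (iii) the bags containing any fixed vertex form a subtree. All hold, so the decomposition is valid with width 3 − 1 = 2.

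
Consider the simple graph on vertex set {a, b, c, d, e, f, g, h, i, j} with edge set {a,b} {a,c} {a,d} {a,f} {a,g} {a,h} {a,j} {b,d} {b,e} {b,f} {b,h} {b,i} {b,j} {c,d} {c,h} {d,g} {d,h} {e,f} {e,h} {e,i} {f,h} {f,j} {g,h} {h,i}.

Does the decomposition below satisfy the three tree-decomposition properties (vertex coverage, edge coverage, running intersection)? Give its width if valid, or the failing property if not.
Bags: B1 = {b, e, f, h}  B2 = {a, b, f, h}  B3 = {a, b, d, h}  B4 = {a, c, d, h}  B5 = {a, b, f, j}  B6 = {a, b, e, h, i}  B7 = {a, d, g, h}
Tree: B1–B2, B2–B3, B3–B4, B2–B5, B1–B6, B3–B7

No — bags containing vertex a are not connected in the tree.

A tree decomposition must satisfy three properties: every vertex lies in some bag; for every edge, both endpoints lie together in some bag; and for every vertex, the bags containing it form a connected subtree. Here bags containing vertex a are not connected in the tree, so the decomposition is invalid.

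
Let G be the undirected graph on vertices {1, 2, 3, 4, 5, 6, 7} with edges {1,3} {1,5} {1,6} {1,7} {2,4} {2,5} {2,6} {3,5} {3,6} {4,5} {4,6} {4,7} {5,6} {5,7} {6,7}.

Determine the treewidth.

3

A width-3 tree decomposition is:
Bags: B1 = {1, 5, 6, 7}  B2 = {4, 5, 6, 7}  B3 = {2, 4, 5, 6}  B4 = {1, 3, 5, 6}
Tree: B1–B2, B2–B3, B1–B4
Each bag holds 4 vertices, so the decomposition has width 3, which upper-bounds the treewidth. On the other hand G contains the 4-clique {1, 3, 5, 6}. A clique must lie in a single bag of any decomposition, so no decomposition can have width below 3. Hence tw(G) = 3 exactly.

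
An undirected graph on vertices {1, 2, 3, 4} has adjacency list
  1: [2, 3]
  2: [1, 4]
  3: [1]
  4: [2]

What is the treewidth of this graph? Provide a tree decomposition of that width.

Treewidth 1.
One optimal decomposition is:
Bags: B1 = {2, 4}  B2 = {1, 2}  B3 = {1, 3}
Tree: B1–B2, B2–B3

Each bag holds 2 vertices, so the decomposition has width 1, which upper-bounds the treewidth. Since G has at least one edge (e.g. 4–2), it is not an edgeless graph, so tw(G) ≥ 1. Combining the bounds, tw(G) = 1.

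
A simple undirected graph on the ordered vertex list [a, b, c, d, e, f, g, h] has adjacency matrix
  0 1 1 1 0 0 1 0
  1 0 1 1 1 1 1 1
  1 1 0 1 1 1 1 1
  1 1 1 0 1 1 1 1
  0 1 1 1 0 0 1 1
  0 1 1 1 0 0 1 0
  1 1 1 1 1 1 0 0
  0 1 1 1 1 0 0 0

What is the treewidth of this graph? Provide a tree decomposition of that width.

Every bag has size at most 5, so the width is 5 − 1 = 4 and tw(G) ≤ 4. Conversely, {b, c, d, e, g} is a clique of size 5, and the vertices of any clique must share a bag in every tree decomposition; so some bag has ≥ 5 vertices and tw(G) ≥ 4. Therefore the treewidth is 4.

Treewidth 4.
One optimal decomposition is:
Bags: B1 = {b, c, d, e, h}  B2 = {b, c, d, e, g}  B3 = {a, b, c, d, g}  B4 = {b, c, d, f, g}
Tree: B1–B2, B2–B3, B3–B4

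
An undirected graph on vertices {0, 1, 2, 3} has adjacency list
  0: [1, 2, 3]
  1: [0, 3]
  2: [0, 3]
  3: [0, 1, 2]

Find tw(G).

A width-2 tree decomposition is:
Bags: B1 = {0, 2, 3}  B2 = {0, 1, 3}
Tree: B1–B2
Every bag has size at most 3, so the width is 3 − 1 = 2 and tw(G) ≤ 2. For the lower bound, the 3 vertices {0, 1, 3} are pairwise adjacent, and any tree decomposition puts a clique entirely inside one bag — forcing width ≥ 2. Combining the bounds, tw(G) = 2.

2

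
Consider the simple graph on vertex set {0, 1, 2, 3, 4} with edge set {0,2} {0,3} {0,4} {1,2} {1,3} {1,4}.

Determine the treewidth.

A width-2 tree decomposition is:
Bags: B1 = {0, 1, 3}  B2 = {0, 1, 2}  B3 = {0, 1, 4}
Tree: B1–B2, B2–B3
The largest bag has 3 vertices, giving width 2; this decomposition certifies tw(G) ≤ 2. For the lower bound, G contains the cycle 0–3–1–2–0, so G is not a forest; only forests have treewidth ≤ 1, hence tw(G) ≥ 2. The upper and lower bounds meet at 2, so that is the treewidth.

2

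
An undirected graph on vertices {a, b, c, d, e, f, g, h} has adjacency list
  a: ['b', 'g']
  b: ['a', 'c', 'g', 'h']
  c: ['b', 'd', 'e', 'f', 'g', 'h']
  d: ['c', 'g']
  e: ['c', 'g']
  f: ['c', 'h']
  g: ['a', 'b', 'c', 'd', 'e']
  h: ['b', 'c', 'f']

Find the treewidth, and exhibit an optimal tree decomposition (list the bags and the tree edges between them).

Treewidth 2.
Bags: B1 = {b, c, g}  B2 = {a, b, g}  B3 = {b, c, h}  B4 = {c, d, g}  B5 = {c, e, g}  B6 = {c, f, h}
Tree: B1–B2, B1–B3, B1–B4, B1–B5, B3–B6

Every bag has size at most 3, so the width is 3 − 1 = 2 and tw(G) ≤ 2. For the lower bound, the 3 vertices {c, d, g} are pairwise adjacent, and any tree decomposition puts a clique entirely inside one bag — forcing width ≥ 2. Combining the bounds, tw(G) = 2.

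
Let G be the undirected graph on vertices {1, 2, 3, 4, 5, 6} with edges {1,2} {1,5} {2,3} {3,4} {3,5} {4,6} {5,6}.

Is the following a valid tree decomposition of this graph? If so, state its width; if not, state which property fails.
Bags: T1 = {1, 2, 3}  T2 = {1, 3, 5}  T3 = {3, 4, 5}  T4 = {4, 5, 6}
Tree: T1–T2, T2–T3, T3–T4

Checking the three conditions: (i) the bags cover all of {1, 2, 3, 4, 5, 6}; (ii) for each edge, some bag contains both endpoints; (iii) the bags containing any fixed vertex form a subtree. All hold, so the decomposition is valid with width 3 − 1 = 2.

Yes; width 2.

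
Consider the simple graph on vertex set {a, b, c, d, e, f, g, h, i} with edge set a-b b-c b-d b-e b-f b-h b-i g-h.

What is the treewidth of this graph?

A width-1 tree decomposition is:
Bags: B1 = {b, d}  B2 = {b, f}  B3 = {a, b}  B4 = {b, h}  B5 = {b, i}  B6 = {g, h}  B7 = {b, e}  B8 = {b, c}
Tree: B1–B2, B2–B3, B2–B4, B1–B5, B4–B6, B2–B7, B4–B8
Every bag has size at most 2, so the width is 2 − 1 = 1 and tw(G) ≤ 1. Since G has at least one edge (e.g. b–d), it is not an edgeless graph, so tw(G) ≥ 1. Therefore the treewidth is 1.

1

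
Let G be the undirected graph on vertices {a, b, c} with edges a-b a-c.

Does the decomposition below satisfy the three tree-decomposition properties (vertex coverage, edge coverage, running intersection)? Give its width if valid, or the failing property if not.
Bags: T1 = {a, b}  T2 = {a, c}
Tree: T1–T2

Checking the three conditions: (i) the bags cover all of {a, b, c}; (ii) for each edge, some bag contains both endpoints; (iii) the bags containing any fixed vertex form a subtree. All hold, so the decomposition is valid with width 2 − 1 = 1.

Yes; width 1.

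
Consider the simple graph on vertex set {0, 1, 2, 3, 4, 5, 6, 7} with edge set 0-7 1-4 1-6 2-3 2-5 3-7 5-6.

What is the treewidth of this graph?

1

A width-1 tree decomposition is:
Bags: B1 = {1, 4}  B2 = {1, 6}  B3 = {5, 6}  B4 = {2, 5}  B5 = {2, 3}  B6 = {3, 7}  B7 = {0, 7}
Tree: B1–B2, B2–B3, B3–B4, B4–B5, B5–B6, B6–B7
Each bag holds 2 vertices, so the decomposition has width 1, which upper-bounds the treewidth. G has an edge, so its treewidth is at least 1. The upper and lower bounds meet at 1, so that is the treewidth.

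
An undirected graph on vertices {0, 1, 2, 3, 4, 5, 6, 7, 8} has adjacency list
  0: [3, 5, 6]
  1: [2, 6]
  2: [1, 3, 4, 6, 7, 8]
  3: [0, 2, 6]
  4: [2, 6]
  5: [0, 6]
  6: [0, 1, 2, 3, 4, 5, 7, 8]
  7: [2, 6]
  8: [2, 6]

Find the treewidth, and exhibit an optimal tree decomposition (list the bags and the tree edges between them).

Every bag has size at most 3, so the width is 3 − 1 = 2 and tw(G) ≤ 2. On the other hand G contains the 3-clique {0, 3, 6}. A clique must lie in a single bag of any decomposition, so no decomposition can have width below 2. The upper and lower bounds meet at 2, so that is the treewidth.

Treewidth 2.
One optimal decomposition is:
Bags: B1 = {0, 3, 6}  B2 = {0, 5, 6}  B3 = {2, 3, 6}  B4 = {2, 4, 6}  B5 = {1, 2, 6}  B6 = {2, 6, 7}  B7 = {2, 6, 8}
Tree: B1–B2, B1–B3, B3–B4, B4–B5, B3–B6, B3–B7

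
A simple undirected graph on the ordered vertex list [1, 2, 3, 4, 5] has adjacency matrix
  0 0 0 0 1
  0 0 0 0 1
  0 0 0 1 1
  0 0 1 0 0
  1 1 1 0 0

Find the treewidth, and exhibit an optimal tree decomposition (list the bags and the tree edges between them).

The largest bag has 2 vertices, giving width 1; this decomposition certifies tw(G) ≤ 1. G has an edge, so its treewidth is at least 1. Therefore the treewidth is 1.

Treewidth 1.
Bags: B1 = {1, 5}  B2 = {3, 5}  B3 = {3, 4}  B4 = {2, 5}
Tree: B1–B2, B2–B3, B1–B4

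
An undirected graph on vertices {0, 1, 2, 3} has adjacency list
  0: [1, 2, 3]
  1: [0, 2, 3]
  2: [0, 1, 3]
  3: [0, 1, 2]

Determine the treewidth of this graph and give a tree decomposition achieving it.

A single bag containing all 4 vertices is trivially a valid decomposition of width 3. On the other hand G contains the 4-clique {0, 1, 2, 3}. A clique must lie in a single bag of any decomposition, so no decomposition can have width below 3. The upper and lower bounds meet at 3, so that is the treewidth.

Treewidth 3.
One optimal decomposition is:
Bags: B1 = {0, 1, 2, 3}
Tree: (single bag)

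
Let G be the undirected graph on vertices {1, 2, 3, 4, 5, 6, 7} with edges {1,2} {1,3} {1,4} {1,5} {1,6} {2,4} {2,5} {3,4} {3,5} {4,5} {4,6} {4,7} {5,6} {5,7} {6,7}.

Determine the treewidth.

A width-3 tree decomposition is:
Bags: B1 = {4, 5, 6, 7}  B2 = {1, 4, 5, 6}  B3 = {1, 3, 4, 5}  B4 = {1, 2, 4, 5}
Tree: B1–B2, B2–B3, B2–B4
The largest bag has 4 vertices, giving width 3; this decomposition certifies tw(G) ≤ 3. For the lower bound, the 4 vertices {1, 2, 4, 5} are pairwise adjacent, and any tree decomposition puts a clique entirely inside one bag — forcing width ≥ 3. The upper and lower bounds meet at 3, so that is the treewidth.

3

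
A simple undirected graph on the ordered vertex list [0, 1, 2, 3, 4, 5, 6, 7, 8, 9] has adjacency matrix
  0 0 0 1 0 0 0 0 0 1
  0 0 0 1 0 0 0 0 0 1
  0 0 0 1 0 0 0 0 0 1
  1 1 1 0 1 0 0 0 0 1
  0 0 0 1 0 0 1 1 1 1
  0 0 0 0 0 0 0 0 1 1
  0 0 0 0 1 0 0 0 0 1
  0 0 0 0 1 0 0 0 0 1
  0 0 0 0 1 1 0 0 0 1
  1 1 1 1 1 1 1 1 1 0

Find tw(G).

A width-2 tree decomposition is:
Bags: B1 = {4, 8, 9}  B2 = {4, 6, 9}  B3 = {4, 7, 9}  B4 = {5, 8, 9}  B5 = {3, 4, 9}  B6 = {2, 3, 9}  B7 = {1, 3, 9}  B8 = {0, 3, 9}
Tree: B1–B2, B2–B3, B1–B4, B2–B5, B5–B6, B6–B7, B6–B8
Each bag holds 3 vertices, so the decomposition has width 2, which upper-bounds the treewidth. For the lower bound, the 3 vertices {0, 3, 9} are pairwise adjacent, and any tree decomposition puts a clique entirely inside one bag — forcing width ≥ 2. The upper and lower bounds meet at 2, so that is the treewidth.

2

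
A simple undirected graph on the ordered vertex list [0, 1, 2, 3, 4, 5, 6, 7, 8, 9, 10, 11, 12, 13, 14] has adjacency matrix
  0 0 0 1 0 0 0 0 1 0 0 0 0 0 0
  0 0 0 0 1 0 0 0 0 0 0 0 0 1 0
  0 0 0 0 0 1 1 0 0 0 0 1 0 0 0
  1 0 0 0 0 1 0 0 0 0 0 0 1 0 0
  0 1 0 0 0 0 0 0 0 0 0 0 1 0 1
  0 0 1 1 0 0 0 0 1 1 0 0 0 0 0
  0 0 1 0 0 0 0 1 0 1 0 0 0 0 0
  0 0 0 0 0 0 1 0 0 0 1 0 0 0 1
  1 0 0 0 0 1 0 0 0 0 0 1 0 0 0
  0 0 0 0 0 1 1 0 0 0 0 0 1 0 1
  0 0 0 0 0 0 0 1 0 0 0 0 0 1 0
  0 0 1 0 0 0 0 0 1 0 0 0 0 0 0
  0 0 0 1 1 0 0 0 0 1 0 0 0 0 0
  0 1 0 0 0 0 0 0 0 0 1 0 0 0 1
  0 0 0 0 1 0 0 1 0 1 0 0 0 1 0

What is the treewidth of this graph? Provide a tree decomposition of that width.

Treewidth 3.
One optimal decomposition is:
Bags: B1 = {0, 3, 8, 11}  B2 = {3, 5, 8, 11}  B3 = {2, 3, 5, 11}  B4 = {2, 3, 5, 12}  B5 = {2, 5, 9, 12}  B6 = {2, 6, 9, 12}  B7 = {4, 6, 9, 12}  B8 = {4, 6, 9, 14}  B9 = {4, 6, 7, 14}  B10 = {1, 4, 7, 14}  B11 = {1, 7, 13, 14}  B12 = {1, 7, 10, 13}
Tree: B1–B2, B2–B3, B3–B4, B4–B5, B5–B6, B6–B7, B7–B8, B8–B9, B9–B10, B10–B11, B11–B12

Every bag has size at most 4, so the width is 4 − 1 = 3 and tw(G) ≤ 3. For the lower bound: the 4 vertex sets {0,8,11}, {3}, {5}, {2,6,9,12} are disjoint, each induces a connected subgraph, and every pair is joined by at least one edge of G. Contracting each set to a single vertex therefore yields K_{4} as a minor, and since treewidth is minor-monotone, tw(G) ≥ tw(K_{4}) = 3. The upper and lower bounds meet at 3, so that is the treewidth.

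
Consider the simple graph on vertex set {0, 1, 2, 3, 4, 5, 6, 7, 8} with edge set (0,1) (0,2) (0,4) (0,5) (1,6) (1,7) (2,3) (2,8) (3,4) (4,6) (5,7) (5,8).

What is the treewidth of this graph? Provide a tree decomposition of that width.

Treewidth 3.
Bags: B1 = {1, 5, 7, 8}  B2 = {0, 1, 5, 8}  B3 = {0, 1, 2, 8}  B4 = {0, 1, 2, 6}  B5 = {0, 2, 4, 6}  B6 = {2, 3, 4, 6}
Tree: B1–B2, B2–B3, B3–B4, B4–B5, B5–B6

Each bag holds 4 vertices, so the decomposition has width 3, which upper-bounds the treewidth. For the lower bound: the 4 vertex sets {5,7,8}, {1}, {0}, {2,3,4,6} are disjoint, each induces a connected subgraph, and every pair is joined by at least one edge of G. Contracting each set to a single vertex therefore yields K_{4} as a minor, and since treewidth is minor-monotone, tw(G) ≥ tw(K_{4}) = 3. Combining the bounds, tw(G) = 3.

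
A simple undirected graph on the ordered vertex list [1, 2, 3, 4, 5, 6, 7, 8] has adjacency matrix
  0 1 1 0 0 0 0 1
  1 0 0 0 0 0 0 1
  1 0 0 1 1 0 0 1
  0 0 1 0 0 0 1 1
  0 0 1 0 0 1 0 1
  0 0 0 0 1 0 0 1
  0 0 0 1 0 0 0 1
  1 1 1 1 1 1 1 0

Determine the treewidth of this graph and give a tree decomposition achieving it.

Each bag holds 3 vertices, so the decomposition has width 2, which upper-bounds the treewidth. On the other hand G contains the 3-clique {1, 2, 8}. A clique must lie in a single bag of any decomposition, so no decomposition can have width below 2. The upper and lower bounds meet at 2, so that is the treewidth.

Treewidth 2.
One such decomposition:
Bags: B1 = {4, 7, 8}  B2 = {3, 4, 8}  B3 = {3, 5, 8}  B4 = {5, 6, 8}  B5 = {1, 3, 8}  B6 = {1, 2, 8}
Tree: B1–B2, B2–B3, B3–B4, B2–B5, B5–B6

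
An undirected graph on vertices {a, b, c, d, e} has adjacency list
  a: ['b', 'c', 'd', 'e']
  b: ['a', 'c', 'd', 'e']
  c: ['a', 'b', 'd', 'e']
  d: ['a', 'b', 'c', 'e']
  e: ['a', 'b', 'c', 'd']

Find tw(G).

4

A width-4 tree decomposition is:
Bags: B1 = {a, b, c, d, e}
Tree: (single bag)
With just one bag of size 5, the width is 5 − 1 = 4, so tw(G) ≤ 4. On the other hand G contains the 5-clique {a, b, c, d, e}. A clique must lie in a single bag of any decomposition, so no decomposition can have width below 4. Combining the bounds, tw(G) = 4.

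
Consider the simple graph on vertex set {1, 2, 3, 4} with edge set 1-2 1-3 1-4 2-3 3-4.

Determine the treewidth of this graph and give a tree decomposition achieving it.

Each bag holds 3 vertices, so the decomposition has width 2, which upper-bounds the treewidth. On the other hand G contains the 3-clique {1, 2, 3}. A clique must lie in a single bag of any decomposition, so no decomposition can have width below 2. Hence tw(G) = 2 exactly.

Treewidth 2.
One such decomposition:
Bags: B1 = {1, 2, 3}  B2 = {1, 3, 4}
Tree: B1–B2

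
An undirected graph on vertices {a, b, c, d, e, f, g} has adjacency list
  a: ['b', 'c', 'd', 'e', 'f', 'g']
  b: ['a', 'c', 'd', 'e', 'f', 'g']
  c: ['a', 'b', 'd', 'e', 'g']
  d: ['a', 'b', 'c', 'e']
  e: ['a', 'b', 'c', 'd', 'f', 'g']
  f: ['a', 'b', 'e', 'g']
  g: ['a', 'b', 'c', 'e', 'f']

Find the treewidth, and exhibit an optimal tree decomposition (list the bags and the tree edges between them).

Every bag has size at most 5, so the width is 5 − 1 = 4 and tw(G) ≤ 4. Conversely, {a, b, c, d, e} is a clique of size 5, and the vertices of any clique must share a bag in every tree decomposition; so some bag has ≥ 5 vertices and tw(G) ≥ 4. The upper and lower bounds meet at 4, so that is the treewidth.

Treewidth 4.
One such decomposition:
Bags: B1 = {a, b, c, e, g}  B2 = {a, b, e, f, g}  B3 = {a, b, c, d, e}
Tree: B1–B2, B1–B3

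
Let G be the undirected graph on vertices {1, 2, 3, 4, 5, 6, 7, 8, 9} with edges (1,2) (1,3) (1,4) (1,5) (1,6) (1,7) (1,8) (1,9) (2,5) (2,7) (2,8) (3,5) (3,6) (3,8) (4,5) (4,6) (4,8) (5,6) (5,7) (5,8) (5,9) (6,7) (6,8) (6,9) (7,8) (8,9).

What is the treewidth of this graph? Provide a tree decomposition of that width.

Treewidth 4.
One optimal decomposition is:
Bags: B1 = {1, 2, 5, 7, 8}  B2 = {1, 5, 6, 7, 8}  B3 = {1, 5, 6, 8, 9}  B4 = {1, 4, 5, 6, 8}  B5 = {1, 3, 5, 6, 8}
Tree: B1–B2, B2–B3, B3–B4, B3–B5

Each bag holds 5 vertices, so the decomposition has width 4, which upper-bounds the treewidth. Conversely, {1, 2, 5, 7, 8} is a clique of size 5, and the vertices of any clique must share a bag in every tree decomposition; so some bag has ≥ 5 vertices and tw(G) ≥ 4. Therefore the treewidth is 4.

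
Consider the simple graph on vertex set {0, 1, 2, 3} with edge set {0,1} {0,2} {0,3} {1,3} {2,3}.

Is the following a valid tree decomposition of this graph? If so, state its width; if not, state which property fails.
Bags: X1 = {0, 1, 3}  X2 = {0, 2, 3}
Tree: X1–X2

Vertex coverage: the bags together contain {0, 1, 2, 3}, the full vertex set. Edge coverage: each edge of G has both endpoints in at least one bag. Running intersection: for every vertex, the bags containing it form a connected subtree. All three properties hold, so this is a valid tree decomposition of width max|bag| − 1 = 2, and hence tw(G) ≤ 2.

Yes; width 2.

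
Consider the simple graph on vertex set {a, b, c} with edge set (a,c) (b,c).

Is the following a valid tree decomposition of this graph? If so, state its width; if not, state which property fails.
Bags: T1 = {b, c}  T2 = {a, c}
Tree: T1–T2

Yes; width 1.

Checking the three conditions: (i) the bags cover all of {a, b, c}; (ii) for each edge, some bag contains both endpoints; (iii) the bags containing any fixed vertex form a subtree. All hold, so the decomposition is valid with width 2 − 1 = 1.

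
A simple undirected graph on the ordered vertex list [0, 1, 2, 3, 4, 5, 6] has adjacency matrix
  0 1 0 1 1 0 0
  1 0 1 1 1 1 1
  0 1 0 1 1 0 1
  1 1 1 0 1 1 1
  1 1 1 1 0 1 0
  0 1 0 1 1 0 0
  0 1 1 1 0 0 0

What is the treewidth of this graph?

3

A width-3 tree decomposition is:
Bags: B1 = {0, 1, 3, 4}  B2 = {1, 2, 3, 4}  B3 = {1, 3, 4, 5}  B4 = {1, 2, 3, 6}
Tree: B1–B2, B1–B3, B2–B4
The largest bag has 4 vertices, giving width 3; this decomposition certifies tw(G) ≤ 3. For the lower bound, the 4 vertices {0, 1, 3, 4} are pairwise adjacent, and any tree decomposition puts a clique entirely inside one bag — forcing width ≥ 3. The upper and lower bounds meet at 3, so that is the treewidth.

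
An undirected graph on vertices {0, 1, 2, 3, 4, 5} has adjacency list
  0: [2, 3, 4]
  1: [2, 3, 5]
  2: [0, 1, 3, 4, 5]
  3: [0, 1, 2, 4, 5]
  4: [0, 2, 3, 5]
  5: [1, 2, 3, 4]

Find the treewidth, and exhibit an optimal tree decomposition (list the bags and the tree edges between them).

Treewidth 3.
Bags: B1 = {2, 3, 4, 5}  B2 = {1, 2, 3, 5}  B3 = {0, 2, 3, 4}
Tree: B1–B2, B1–B3

Each bag holds 4 vertices, so the decomposition has width 3, which upper-bounds the treewidth. Conversely, {1, 2, 3, 5} is a clique of size 4, and the vertices of any clique must share a bag in every tree decomposition; so some bag has ≥ 4 vertices and tw(G) ≥ 3. Combining the bounds, tw(G) = 3.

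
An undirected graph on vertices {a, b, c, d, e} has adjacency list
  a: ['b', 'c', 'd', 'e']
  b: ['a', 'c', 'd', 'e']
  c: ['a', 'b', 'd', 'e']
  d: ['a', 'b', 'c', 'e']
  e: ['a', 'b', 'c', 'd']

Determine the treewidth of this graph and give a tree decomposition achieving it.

Treewidth 4.
One optimal decomposition is:
Bags: B1 = {a, b, c, d, e}
Tree: (single bag)

A single bag containing all 5 vertices is trivially a valid decomposition of width 4. Conversely, {a, b, c, d, e} is a clique of size 5, and the vertices of any clique must share a bag in every tree decomposition; so some bag has ≥ 5 vertices and tw(G) ≥ 4. Hence tw(G) = 4 exactly.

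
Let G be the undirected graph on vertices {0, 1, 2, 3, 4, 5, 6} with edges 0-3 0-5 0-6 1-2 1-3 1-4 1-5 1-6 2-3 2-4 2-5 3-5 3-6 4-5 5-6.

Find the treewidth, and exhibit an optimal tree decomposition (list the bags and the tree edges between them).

Treewidth 3.
One such decomposition:
Bags: B1 = {0, 3, 5, 6}  B2 = {1, 3, 5, 6}  B3 = {1, 2, 3, 5}  B4 = {1, 2, 4, 5}
Tree: B1–B2, B2–B3, B3–B4

The largest bag has 4 vertices, giving width 3; this decomposition certifies tw(G) ≤ 3. On the other hand G contains the 4-clique {0, 3, 5, 6}. A clique must lie in a single bag of any decomposition, so no decomposition can have width below 3. Therefore the treewidth is 3.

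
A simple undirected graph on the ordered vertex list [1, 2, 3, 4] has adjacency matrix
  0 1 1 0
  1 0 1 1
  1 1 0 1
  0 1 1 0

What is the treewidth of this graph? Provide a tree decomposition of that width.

Each bag holds 3 vertices, so the decomposition has width 2, which upper-bounds the treewidth. For the lower bound, the 3 vertices {1, 2, 3} are pairwise adjacent, and any tree decomposition puts a clique entirely inside one bag — forcing width ≥ 2. Hence tw(G) = 2 exactly.

Treewidth 2.
Bags: B1 = {1, 2, 3}  B2 = {2, 3, 4}
Tree: B1–B2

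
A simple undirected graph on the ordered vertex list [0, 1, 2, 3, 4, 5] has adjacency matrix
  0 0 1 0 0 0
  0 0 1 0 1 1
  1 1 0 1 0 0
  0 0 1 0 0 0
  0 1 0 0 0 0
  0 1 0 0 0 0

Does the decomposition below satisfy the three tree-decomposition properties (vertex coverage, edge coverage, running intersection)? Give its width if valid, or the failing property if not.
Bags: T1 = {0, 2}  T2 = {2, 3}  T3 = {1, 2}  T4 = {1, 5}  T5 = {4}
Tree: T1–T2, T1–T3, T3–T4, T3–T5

A tree decomposition must satisfy three properties: every vertex lies in some bag; for every edge, both endpoints lie together in some bag; and for every vertex, the bags containing it form a connected subtree. Here edge (1,4) lies in no bag, so the decomposition is invalid.

No — edge (1,4) lies in no bag.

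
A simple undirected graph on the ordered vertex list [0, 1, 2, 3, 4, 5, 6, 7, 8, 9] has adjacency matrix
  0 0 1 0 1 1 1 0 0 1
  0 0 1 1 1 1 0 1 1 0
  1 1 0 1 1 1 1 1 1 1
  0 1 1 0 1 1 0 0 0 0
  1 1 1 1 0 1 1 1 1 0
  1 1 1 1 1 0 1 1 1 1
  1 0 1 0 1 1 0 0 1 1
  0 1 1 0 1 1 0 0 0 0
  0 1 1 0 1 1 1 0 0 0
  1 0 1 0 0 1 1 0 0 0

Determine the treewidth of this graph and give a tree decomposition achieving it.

Treewidth 4.
Bags: B1 = {2, 4, 5, 6, 8}  B2 = {1, 2, 4, 5, 8}  B3 = {0, 2, 4, 5, 6}  B4 = {1, 2, 4, 5, 7}  B5 = {0, 2, 5, 6, 9}  B6 = {1, 2, 3, 4, 5}
Tree: B1–B2, B1–B3, B2–B4, B3–B5, B4–B6

Each bag holds 5 vertices, so the decomposition has width 4, which upper-bounds the treewidth. Conversely, {0, 2, 5, 6, 9} is a clique of size 5, and the vertices of any clique must share a bag in every tree decomposition; so some bag has ≥ 5 vertices and tw(G) ≥ 4. Hence tw(G) = 4 exactly.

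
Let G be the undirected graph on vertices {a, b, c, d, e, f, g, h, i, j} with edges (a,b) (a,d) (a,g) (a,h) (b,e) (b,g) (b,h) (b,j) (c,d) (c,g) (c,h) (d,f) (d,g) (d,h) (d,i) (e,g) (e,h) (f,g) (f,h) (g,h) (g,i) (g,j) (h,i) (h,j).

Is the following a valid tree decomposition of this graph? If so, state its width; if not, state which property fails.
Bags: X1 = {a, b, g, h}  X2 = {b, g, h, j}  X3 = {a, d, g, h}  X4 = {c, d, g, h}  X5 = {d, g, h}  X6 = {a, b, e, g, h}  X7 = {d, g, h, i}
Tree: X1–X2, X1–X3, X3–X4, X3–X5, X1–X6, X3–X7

A tree decomposition must satisfy three properties: every vertex lies in some bag; for every edge, both endpoints lie together in some bag; and for every vertex, the bags containing it form a connected subtree. Here vertex f appears in no bag, so the decomposition is invalid.

No — vertex f appears in no bag.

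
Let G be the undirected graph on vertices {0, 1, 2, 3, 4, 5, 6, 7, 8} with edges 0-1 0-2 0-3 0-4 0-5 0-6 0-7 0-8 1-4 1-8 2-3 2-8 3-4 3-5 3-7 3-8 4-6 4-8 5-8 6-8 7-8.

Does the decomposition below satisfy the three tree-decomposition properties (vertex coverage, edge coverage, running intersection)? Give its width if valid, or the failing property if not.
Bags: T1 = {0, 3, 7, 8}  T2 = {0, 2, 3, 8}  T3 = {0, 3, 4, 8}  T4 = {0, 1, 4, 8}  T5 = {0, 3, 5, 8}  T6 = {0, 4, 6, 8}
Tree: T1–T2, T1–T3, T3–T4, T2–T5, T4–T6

Yes; width 3.

Every vertex of G appears in some bag (union = {0, 1, 2, 3, 4, 5, 6, 7, 8}); every edge is covered by a bag; and for each vertex v the set of bags containing v is connected in the bag tree. The decomposition is therefore valid. The largest bag has 4 vertices, so the width is 3.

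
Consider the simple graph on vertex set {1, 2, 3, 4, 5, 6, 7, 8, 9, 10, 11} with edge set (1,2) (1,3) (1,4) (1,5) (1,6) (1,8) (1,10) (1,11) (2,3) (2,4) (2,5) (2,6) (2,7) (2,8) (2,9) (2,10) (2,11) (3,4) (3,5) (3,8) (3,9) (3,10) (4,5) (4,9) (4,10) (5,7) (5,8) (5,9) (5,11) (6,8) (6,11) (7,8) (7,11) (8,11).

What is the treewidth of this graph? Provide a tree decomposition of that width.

Treewidth 4.
One optimal decomposition is:
Bags: B1 = {1, 2, 5, 8, 11}  B2 = {1, 2, 3, 5, 8}  B3 = {1, 2, 3, 4, 5}  B4 = {2, 3, 4, 5, 9}  B5 = {1, 2, 6, 8, 11}  B6 = {2, 5, 7, 8, 11}  B7 = {1, 2, 3, 4, 10}
Tree: B1–B2, B2–B3, B3–B4, B1–B5, B1–B6, B3–B7

The largest bag has 5 vertices, giving width 4; this decomposition certifies tw(G) ≤ 4. For the lower bound, the 5 vertices {1, 2, 5, 8, 11} are pairwise adjacent, and any tree decomposition puts a clique entirely inside one bag — forcing width ≥ 4. Combining the bounds, tw(G) = 4.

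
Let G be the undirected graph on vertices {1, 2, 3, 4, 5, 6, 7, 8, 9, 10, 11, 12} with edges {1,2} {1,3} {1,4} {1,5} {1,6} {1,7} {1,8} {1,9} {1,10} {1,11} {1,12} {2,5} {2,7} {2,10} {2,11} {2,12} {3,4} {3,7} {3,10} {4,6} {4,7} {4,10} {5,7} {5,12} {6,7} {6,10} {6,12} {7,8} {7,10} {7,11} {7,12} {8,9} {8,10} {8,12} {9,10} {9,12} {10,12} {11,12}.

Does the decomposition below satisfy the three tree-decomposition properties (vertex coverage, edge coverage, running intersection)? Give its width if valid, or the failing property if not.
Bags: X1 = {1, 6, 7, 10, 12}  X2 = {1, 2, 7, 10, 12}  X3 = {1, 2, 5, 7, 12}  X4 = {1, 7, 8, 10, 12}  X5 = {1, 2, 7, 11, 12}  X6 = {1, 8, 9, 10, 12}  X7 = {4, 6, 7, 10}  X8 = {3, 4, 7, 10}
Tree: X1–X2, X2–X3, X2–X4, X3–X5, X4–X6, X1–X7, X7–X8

A tree decomposition must satisfy three properties: every vertex lies in some bag; for every edge, both endpoints lie together in some bag; and for every vertex, the bags containing it form a connected subtree. Here edge (1,4) lies in no bag, so the decomposition is invalid.

No — edge (1,4) lies in no bag.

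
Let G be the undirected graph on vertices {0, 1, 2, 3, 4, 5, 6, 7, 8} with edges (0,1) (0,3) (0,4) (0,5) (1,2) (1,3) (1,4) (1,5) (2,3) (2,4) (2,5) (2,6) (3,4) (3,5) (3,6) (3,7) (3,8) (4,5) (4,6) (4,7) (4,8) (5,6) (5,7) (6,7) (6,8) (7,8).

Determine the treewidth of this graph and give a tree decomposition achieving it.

Each bag holds 5 vertices, so the decomposition has width 4, which upper-bounds the treewidth. On the other hand G contains the 5-clique {3, 4, 6, 7, 8}. A clique must lie in a single bag of any decomposition, so no decomposition can have width below 4. Combining the bounds, tw(G) = 4.

Treewidth 4.
One such decomposition:
Bags: B1 = {3, 4, 5, 6, 7}  B2 = {2, 3, 4, 5, 6}  B3 = {1, 2, 3, 4, 5}  B4 = {0, 1, 3, 4, 5}  B5 = {3, 4, 6, 7, 8}
Tree: B1–B2, B2–B3, B3–B4, B1–B5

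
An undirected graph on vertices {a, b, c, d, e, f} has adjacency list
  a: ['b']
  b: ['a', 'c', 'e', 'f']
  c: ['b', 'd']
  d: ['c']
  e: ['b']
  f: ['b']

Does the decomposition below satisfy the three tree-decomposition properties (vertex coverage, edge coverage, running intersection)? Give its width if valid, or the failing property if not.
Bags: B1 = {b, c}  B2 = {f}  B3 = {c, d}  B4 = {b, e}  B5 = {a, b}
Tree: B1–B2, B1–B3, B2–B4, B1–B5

A tree decomposition must satisfy three properties: every vertex lies in some bag; for every edge, both endpoints lie together in some bag; and for every vertex, the bags containing it form a connected subtree. Here edge (b,f) lies in no bag, so the decomposition is invalid.

No — edge (b,f) lies in no bag.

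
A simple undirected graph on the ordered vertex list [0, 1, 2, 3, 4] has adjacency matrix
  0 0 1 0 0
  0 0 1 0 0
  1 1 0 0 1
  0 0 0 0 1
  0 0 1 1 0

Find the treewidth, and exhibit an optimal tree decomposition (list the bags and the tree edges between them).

Each bag holds 2 vertices, so the decomposition has width 1, which upper-bounds the treewidth. Since G has at least one edge (e.g. 4–2), it is not an edgeless graph, so tw(G) ≥ 1. Therefore the treewidth is 1.

Treewidth 1.
One such decomposition:
Bags: B1 = {2, 4}  B2 = {3, 4}  B3 = {1, 2}  B4 = {0, 2}
Tree: B1–B2, B1–B3, B3–B4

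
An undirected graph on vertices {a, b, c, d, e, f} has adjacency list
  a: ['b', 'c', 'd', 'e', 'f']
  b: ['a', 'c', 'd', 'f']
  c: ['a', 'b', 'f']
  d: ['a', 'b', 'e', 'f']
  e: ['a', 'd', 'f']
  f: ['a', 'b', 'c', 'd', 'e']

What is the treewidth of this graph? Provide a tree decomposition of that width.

The largest bag has 4 vertices, giving width 3; this decomposition certifies tw(G) ≤ 3. For the lower bound, the 4 vertices {a, d, e, f} are pairwise adjacent, and any tree decomposition puts a clique entirely inside one bag — forcing width ≥ 3. Hence tw(G) = 3 exactly.

Treewidth 3.
Bags: B1 = {a, b, d, f}  B2 = {a, b, c, f}  B3 = {a, d, e, f}
Tree: B1–B2, B1–B3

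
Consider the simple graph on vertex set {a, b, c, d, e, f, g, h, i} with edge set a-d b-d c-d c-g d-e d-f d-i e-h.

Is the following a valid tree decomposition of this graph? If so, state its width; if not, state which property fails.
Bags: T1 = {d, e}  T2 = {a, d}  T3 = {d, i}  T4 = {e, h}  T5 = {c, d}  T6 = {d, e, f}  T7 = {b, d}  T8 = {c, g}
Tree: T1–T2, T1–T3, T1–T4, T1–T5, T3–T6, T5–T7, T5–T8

A tree decomposition must satisfy three properties: every vertex lies in some bag; for every edge, both endpoints lie together in some bag; and for every vertex, the bags containing it form a connected subtree. Here bags containing vertex e are not connected in the tree, so the decomposition is invalid.

No — bags containing vertex e are not connected in the tree.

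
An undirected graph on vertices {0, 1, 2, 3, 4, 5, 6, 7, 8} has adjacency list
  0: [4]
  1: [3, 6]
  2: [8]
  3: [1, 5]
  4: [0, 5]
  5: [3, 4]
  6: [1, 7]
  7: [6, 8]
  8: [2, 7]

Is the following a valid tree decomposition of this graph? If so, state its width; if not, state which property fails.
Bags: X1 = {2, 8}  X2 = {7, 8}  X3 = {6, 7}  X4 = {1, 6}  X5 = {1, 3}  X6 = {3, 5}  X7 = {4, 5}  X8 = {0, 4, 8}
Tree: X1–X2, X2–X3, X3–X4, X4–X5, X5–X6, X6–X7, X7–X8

A tree decomposition must satisfy three properties: every vertex lies in some bag; for every edge, both endpoints lie together in some bag; and for every vertex, the bags containing it form a connected subtree. Here bags containing vertex 8 are not connected in the tree, so the decomposition is invalid.

No — bags containing vertex 8 are not connected in the tree.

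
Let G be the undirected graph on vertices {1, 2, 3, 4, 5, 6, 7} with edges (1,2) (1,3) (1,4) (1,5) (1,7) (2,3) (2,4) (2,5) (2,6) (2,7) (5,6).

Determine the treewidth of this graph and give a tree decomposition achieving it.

Treewidth 2.
One optimal decomposition is:
Bags: B1 = {1, 2, 5}  B2 = {1, 2, 7}  B3 = {1, 2, 3}  B4 = {1, 2, 4}  B5 = {2, 5, 6}
Tree: B1–B2, B2–B3, B2–B4, B1–B5

Each bag holds 3 vertices, so the decomposition has width 2, which upper-bounds the treewidth. Conversely, {1, 2, 3} is a clique of size 3, and the vertices of any clique must share a bag in every tree decomposition; so some bag has ≥ 3 vertices and tw(G) ≥ 2. Therefore the treewidth is 2.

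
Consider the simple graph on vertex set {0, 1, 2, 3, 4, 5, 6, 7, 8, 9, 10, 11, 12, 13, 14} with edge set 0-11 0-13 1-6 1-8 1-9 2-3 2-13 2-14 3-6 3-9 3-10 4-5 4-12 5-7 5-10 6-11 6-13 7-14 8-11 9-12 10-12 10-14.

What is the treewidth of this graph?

A width-3 tree decomposition is:
Bags: B1 = {0, 8, 11, 13}  B2 = {6, 8, 11, 13}  B3 = {1, 6, 8, 13}  B4 = {1, 2, 6, 13}  B5 = {1, 2, 3, 6}  B6 = {1, 2, 3, 9}  B7 = {2, 3, 9, 14}  B8 = {3, 9, 10, 14}  B9 = {9, 10, 12, 14}  B10 = {7, 10, 12, 14}  B11 = {5, 7, 10, 12}  B12 = {4, 5, 7, 12}
Tree: B1–B2, B2–B3, B3–B4, B4–B5, B5–B6, B6–B7, B7–B8, B8–B9, B9–B10, B10–B11, B11–B12
The largest bag has 4 vertices, giving width 3; this decomposition certifies tw(G) ≤ 3. For the lower bound: the 4 vertex sets {0,8,11}, {13}, {6}, {1,2,3,9} are disjoint, each induces a connected subgraph, and every pair is joined by at least one edge of G. Contracting each set to a single vertex therefore yields K_{4} as a minor, and since treewidth is minor-monotone, tw(G) ≥ tw(K_{4}) = 3. The upper and lower bounds meet at 3, so that is the treewidth.

3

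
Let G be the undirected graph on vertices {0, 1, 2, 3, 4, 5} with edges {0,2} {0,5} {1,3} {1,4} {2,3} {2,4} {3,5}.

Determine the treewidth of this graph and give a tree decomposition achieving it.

Treewidth 2.
One optimal decomposition is:
Bags: B1 = {1, 3, 4}  B2 = {2, 3, 4}  B3 = {2, 3, 5}  B4 = {0, 2, 5}
Tree: B1–B2, B2–B3, B3–B4

The largest bag has 3 vertices, giving width 2; this decomposition certifies tw(G) ≤ 2. For the lower bound, G contains the cycle 1–4–2–3–1, so G is not a forest; only forests have treewidth ≤ 1, hence tw(G) ≥ 2. Hence tw(G) = 2 exactly.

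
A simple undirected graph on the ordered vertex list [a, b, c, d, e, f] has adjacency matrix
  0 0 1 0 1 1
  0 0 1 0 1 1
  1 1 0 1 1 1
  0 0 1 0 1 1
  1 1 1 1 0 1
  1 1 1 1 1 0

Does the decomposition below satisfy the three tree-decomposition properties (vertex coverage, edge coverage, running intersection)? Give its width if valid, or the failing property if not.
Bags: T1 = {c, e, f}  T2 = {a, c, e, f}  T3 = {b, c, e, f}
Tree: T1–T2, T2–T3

A tree decomposition must satisfy three properties: every vertex lies in some bag; for every edge, both endpoints lie together in some bag; and for every vertex, the bags containing it form a connected subtree. Here vertex d appears in no bag, so the decomposition is invalid.

No — vertex d appears in no bag.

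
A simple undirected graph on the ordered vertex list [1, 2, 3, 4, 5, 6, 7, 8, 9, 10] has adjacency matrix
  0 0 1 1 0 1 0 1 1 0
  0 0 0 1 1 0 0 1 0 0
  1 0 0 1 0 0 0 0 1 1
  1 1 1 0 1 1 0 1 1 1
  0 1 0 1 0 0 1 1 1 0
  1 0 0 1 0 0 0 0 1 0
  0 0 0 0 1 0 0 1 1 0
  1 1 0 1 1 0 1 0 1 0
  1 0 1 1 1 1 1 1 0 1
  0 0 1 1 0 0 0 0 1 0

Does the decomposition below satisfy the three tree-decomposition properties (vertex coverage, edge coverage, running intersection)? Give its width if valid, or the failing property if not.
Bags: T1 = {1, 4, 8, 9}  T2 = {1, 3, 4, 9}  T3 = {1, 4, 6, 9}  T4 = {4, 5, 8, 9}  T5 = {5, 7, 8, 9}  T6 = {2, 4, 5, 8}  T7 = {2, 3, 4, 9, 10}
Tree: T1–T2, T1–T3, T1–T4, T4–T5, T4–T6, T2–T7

No — bags containing vertex 2 are not connected in the tree.

A tree decomposition must satisfy three properties: every vertex lies in some bag; for every edge, both endpoints lie together in some bag; and for every vertex, the bags containing it form a connected subtree. Here bags containing vertex 2 are not connected in the tree, so the decomposition is invalid.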